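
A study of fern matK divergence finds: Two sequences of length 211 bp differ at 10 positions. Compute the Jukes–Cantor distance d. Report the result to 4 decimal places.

0.0490

p = 10/211 ≈ 0.047393.
d = −(3/4) ln(1 − 4p/3) = −0.75 ln(1 − 0.063191) = −0.75 ln(0.936809)
  = −0.75 × (-0.065276) = 0.048957 substitutions/site.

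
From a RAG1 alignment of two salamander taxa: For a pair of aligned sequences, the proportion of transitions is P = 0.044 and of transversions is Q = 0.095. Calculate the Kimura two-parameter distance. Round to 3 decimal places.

Under the Kimura two-parameter model, d = −½ ln(1 − 2P − Q) − ¼ ln(1 − 2Q).
1 − 2P − Q = 0.817, giving −½ ln(0.817) = 0.101058.
1 − 2Q = 0.81, giving −¼ ln(0.81) = 0.052680.
d = 0.101058 + 0.052680 = 0.153738.

0.154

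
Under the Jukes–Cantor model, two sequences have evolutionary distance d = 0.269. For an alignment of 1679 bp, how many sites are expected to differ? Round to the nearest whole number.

380

Invert JC69: p = (3/4)(1 − e^(−4d/3)) = 0.75 × (1 − e^(-0.358667)) = 0.75 × (1 − 0.698607) = 0.226045.
Expected differing sites = pL ≈ 0.226045 × 1679 = 379.529555 ≈ 380.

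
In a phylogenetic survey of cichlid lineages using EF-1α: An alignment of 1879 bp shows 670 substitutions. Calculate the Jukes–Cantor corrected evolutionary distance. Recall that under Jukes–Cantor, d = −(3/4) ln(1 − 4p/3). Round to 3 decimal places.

p = 670/1879 ≈ 0.356573.
d = −(3/4) ln(1 − 4p/3) = −0.75 ln(1 − 0.475431) = −0.75 ln(0.524569)
  = −0.75 × (-0.645178) = 0.483884 substitutions/site.

0.484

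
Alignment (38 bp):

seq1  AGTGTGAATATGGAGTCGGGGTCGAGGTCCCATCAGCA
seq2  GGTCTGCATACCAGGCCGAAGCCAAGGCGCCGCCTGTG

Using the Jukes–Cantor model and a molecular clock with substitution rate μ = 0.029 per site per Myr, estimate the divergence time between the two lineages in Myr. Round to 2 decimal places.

14.21

The sequences differ at 19 of 38 sites, so p = 19/38 = 0.5.
d = −(3/4) ln(1 − 4p/3) = −0.75 ln(1 − 0.666667) = −0.75 ln(0.333333)
  = −0.75 × (-1.098613) = 0.823960 substitutions/site.
Under a molecular clock d = 2μt, so t = d/(2μ) = 0.823960 / (2 × 0.029) = 14.21 Myr.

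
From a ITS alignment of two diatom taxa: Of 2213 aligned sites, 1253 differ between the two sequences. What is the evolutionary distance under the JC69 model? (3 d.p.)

1.055

p = 1253/2213 ≈ 0.5662.
d = −(3/4) ln(1 − 4p/3) = −0.75 ln(1 − 0.754933) = −0.75 ln(0.245067)
  = −0.75 × (-1.406224) = 1.054668 substitutions/site.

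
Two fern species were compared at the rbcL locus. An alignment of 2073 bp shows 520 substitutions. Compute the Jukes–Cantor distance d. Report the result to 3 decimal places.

p = 520/2073 ≈ 0.250844.
d = −(3/4) ln(1 − 4p/3) = −0.75 ln(1 − 0.334459) = −0.75 ln(0.665541)
  = −0.75 × (-0.407155) = 0.305366 substitutions/site.

0.305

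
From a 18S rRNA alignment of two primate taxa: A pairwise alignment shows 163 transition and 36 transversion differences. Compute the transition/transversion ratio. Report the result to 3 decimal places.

R = 163/36 = 4.527777… ≈ 4.528 (to 3 d.p.).

4.528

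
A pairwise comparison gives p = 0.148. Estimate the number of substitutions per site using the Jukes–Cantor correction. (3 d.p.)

0.165

d = −(3/4) ln(1 − 4p/3) = −0.75 ln(1 − 0.197333) = −0.75 ln(0.802667)
  = −0.75 × (-0.219815) = 0.164861 substitutions/site.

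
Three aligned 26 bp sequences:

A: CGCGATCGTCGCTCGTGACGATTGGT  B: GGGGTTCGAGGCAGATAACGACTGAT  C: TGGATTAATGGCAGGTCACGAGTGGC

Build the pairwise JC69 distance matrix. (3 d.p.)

A–B: 11/26 sites differ → p ≈ 0.423077, d = −0.75 ln(1 − 0.564103) = 0.622762 ≈ 0.623.
A–C: 12/26 sites differ → p ≈ 0.461538, d = −0.75 ln(1 − 0.615384) = 0.716632 ≈ 0.717.
B–C: 10/26 sites differ → p ≈ 0.384615, d = −0.75 ln(1 − 0.51282) = 0.539341 ≈ 0.539.

d(A,B) = 0.623, d(A,C) = 0.717, d(B,C) = 0.539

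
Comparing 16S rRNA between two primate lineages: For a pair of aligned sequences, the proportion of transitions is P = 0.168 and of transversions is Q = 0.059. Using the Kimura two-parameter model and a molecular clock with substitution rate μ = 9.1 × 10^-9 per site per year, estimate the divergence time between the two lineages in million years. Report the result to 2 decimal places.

Under the Kimura two-parameter model, d = −½ ln(1 − 2P − Q) − ¼ ln(1 − 2Q).
1 − 2P − Q = 0.605, giving −½ ln(0.605) = 0.251263.
1 − 2Q = 0.882, giving −¼ ln(0.882) = 0.031391.
d = 0.251263 + 0.031391 = 0.282654.
Under a molecular clock d = 2μt, so t = d/(2μ) = 0.282654 / (2 × 9.1 × 10^-9) = 15.53 million years.

15.53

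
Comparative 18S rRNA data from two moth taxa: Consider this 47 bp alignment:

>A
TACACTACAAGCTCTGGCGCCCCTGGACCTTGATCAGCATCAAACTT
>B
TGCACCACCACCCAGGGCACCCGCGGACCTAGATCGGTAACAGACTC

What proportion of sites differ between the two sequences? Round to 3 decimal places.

0.340

The sequences differ at 16 of 47 positions.
p = 16/47 = 0.340425… ≈ 0.340 (to 3 d.p.).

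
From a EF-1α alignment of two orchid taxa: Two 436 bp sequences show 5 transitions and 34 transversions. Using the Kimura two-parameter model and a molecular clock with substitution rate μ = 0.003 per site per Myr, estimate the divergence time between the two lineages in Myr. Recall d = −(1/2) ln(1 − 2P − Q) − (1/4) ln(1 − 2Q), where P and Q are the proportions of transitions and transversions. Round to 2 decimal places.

15.93

P = 5/436 ≈ 0.011468 and Q = 34/436 ≈ 0.077982.
Under the Kimura two-parameter model, d = −½ ln(1 − 2P − Q) − ¼ ln(1 − 2Q).
1 − 2P − Q = 0.899082, giving −½ ln(0.899082) = 0.053191.
1 − 2Q = 0.844036, giving −¼ ln(0.844036) = 0.042390.
d = 0.053191 + 0.042390 = 0.095581.
Under a molecular clock d = 2μt, so t = d/(2μ) = 0.095581 / (2 × 0.003) = 15.93 Myr.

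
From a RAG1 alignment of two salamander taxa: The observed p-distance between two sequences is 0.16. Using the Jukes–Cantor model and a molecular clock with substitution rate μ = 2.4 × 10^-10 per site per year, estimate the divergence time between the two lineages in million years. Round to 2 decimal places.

374.92

d = −(3/4) ln(1 − 4p/3) = −0.75 ln(1 − 0.213333) = −0.75 ln(0.786667)
  = −0.75 × (-0.239950) = 0.179963 substitutions/site.
Under a molecular clock d = 2μt, so t = d/(2μ) = 0.179963 / (2 × 2.4 × 10^-10) = 374.92 million years.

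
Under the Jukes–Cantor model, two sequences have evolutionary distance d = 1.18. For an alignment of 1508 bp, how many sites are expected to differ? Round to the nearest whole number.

896

Invert JC69: p = (3/4)(1 − e^(−4d/3)) = 0.75 × (1 − e^(-1.573333)) = 0.75 × (1 − 0.207353) = 0.594485.
Expected differing sites = pL ≈ 0.594485 × 1508 = 896.48338 ≈ 896.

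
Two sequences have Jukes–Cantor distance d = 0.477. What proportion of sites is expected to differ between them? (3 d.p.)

0.353

p = (3/4)(1 − e^(−4d/3)) = 0.75 × (1 − e^(-0.636)) = 0.75 × (1 − 0.529406) = 0.352946.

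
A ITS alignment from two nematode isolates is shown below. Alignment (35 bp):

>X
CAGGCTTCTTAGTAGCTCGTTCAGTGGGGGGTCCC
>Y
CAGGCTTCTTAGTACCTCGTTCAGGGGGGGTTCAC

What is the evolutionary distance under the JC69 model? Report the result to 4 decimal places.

0.1240

The sequences differ at 4 of 35 sites (15, 25, 31, 34), so p = 4/35 ≈ 0.114286.
d = −(3/4) ln(1 − 4p/3) = −0.75 ln(1 − 0.152381) = −0.75 ln(0.847619)
  = −0.75 × (-0.165324) = 0.123993 substitutions/site.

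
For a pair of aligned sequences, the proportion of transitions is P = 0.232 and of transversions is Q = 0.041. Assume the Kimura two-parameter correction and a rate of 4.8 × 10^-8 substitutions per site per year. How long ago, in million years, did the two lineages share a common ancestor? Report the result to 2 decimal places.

Under the Kimura two-parameter model, d = −½ ln(1 − 2P − Q) − ¼ ln(1 − 2Q).
1 − 2P − Q = 0.495, giving −½ ln(0.495) = 0.351599.
1 − 2Q = 0.918, giving −¼ ln(0.918) = 0.021389.
d = 0.351599 + 0.021389 = 0.372988.
Under a molecular clock d = 2μt, so t = d/(2μ) = 0.372988 / (2 × 4.8 × 10^-8) = 3.89 million years.

3.89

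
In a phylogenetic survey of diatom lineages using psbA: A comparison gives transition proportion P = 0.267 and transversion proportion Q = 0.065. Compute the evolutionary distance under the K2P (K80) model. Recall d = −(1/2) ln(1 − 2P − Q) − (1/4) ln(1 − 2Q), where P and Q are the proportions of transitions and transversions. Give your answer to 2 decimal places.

0.49

Under the Kimura two-parameter model, d = −½ ln(1 − 2P − Q) − ¼ ln(1 − 2Q).
1 − 2P − Q = 0.401, giving −½ ln(0.401) = 0.456897.
1 − 2Q = 0.87, giving −¼ ln(0.87) = 0.034816.
d = 0.456897 + 0.034816 = 0.491713.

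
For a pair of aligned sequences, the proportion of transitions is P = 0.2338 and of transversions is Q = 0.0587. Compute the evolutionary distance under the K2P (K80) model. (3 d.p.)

0.405

Under the Kimura two-parameter model, d = −½ ln(1 − 2P − Q) − ¼ ln(1 − 2Q).
1 − 2P − Q = 0.4737, giving −½ ln(0.4737) = 0.373591.
1 − 2Q = 0.8826, giving −¼ ln(0.8826) = 0.031221.
d = 0.373591 + 0.031221 = 0.404812.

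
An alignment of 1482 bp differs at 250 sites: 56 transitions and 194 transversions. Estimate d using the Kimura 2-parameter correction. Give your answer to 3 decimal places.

0.192

P = 56/1482 ≈ 0.037787 and Q = 194/1482 ≈ 0.130904.
Under the Kimura two-parameter model, d = −½ ln(1 − 2P − Q) − ¼ ln(1 − 2Q).
1 − 2P − Q = 0.793522, giving −½ ln(0.793522) = 0.115637.
1 − 2Q = 0.738192, giving −¼ ln(0.738192) = 0.075888.
d = 0.115637 + 0.075888 = 0.191525.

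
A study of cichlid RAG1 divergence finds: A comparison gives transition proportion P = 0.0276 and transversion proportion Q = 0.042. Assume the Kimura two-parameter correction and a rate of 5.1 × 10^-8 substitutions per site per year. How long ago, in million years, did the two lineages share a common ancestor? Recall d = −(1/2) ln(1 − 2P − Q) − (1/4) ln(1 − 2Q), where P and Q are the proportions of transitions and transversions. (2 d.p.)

0.72

Under the Kimura two-parameter model, d = −½ ln(1 − 2P − Q) − ¼ ln(1 − 2Q).
1 − 2P − Q = 0.9028, giving −½ ln(0.9028) = 0.051127.
1 − 2Q = 0.916, giving −¼ ln(0.916) = 0.021935.
d = 0.051127 + 0.021935 = 0.073062.
Under a molecular clock d = 2μt, so t = d/(2μ) = 0.073062 / (2 × 5.1 × 10^-8) = 0.72 million years.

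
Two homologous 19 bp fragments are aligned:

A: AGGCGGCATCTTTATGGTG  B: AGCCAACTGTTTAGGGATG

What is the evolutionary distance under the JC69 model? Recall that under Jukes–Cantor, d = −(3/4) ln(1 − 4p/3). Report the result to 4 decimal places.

The sequences differ at 10 of 19 sites (3, 5, 6, 8, 9, 10, 13, 14, 15, 17), so p = 10/19 ≈ 0.526316.
d = −(3/4) ln(1 − 4p/3) = −0.75 ln(1 − 0.701755) = −0.75 ln(0.298245)
  = −0.75 × (-1.209840) = 0.907380 substitutions/site.

0.9074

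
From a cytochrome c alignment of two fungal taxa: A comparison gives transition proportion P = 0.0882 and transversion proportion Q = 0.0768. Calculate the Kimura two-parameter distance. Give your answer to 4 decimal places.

Under the Kimura two-parameter model, d = −½ ln(1 − 2P − Q) − ¼ ln(1 − 2Q).
1 − 2P − Q = 0.7468, giving −½ ln(0.7468) = 0.145979.
1 − 2Q = 0.8464, giving −¼ ln(0.8464) = 0.041691.
d = 0.145979 + 0.041691 = 0.187670.

0.1877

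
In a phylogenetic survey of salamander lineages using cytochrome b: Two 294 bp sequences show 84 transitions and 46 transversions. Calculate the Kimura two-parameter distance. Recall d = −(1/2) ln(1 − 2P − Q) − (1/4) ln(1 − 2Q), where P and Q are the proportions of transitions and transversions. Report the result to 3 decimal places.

P = 84/294 ≈ 0.285714 and Q = 46/294 ≈ 0.156463.
Under the Kimura two-parameter model, d = −½ ln(1 − 2P − Q) − ¼ ln(1 − 2Q).
1 − 2P − Q = 0.272109, giving −½ ln(0.272109) = 0.650776.
1 − 2Q = 0.687074, giving −¼ ln(0.687074) = 0.093828.
d = 0.650776 + 0.093828 = 0.744604.

0.745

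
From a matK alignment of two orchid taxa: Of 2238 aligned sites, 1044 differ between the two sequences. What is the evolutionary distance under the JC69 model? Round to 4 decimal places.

0.7296

p = 1044/2238 ≈ 0.466488.
d = −(3/4) ln(1 − 4p/3) = −0.75 ln(1 − 0.621984) = −0.75 ln(0.378016)
  = −0.75 × (-0.972819) = 0.729614 substitutions/site.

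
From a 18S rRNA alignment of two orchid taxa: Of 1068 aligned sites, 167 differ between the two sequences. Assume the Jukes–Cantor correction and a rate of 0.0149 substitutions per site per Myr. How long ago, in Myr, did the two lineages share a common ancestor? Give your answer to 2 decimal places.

p = 167/1068 ≈ 0.156367.
d = −(3/4) ln(1 − 4p/3) = −0.75 ln(1 − 0.208489) = −0.75 ln(0.791511)
  = −0.75 × (-0.233812) = 0.175359 substitutions/site.
Under a molecular clock d = 2μt, so t = d/(2μ) = 0.175359 / (2 × 0.0149) = 5.88 Myr.

5.88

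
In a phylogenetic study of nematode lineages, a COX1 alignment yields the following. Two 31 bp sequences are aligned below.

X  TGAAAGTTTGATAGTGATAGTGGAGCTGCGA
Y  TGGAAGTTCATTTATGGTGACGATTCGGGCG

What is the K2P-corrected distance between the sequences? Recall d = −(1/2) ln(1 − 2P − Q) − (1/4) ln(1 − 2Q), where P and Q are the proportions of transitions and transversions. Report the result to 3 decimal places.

1.174

Of 31 sites, 10 differences are transitions and 7 are transversions, so P = 10/31 ≈ 0.322581 and Q = 7/31 ≈ 0.225806.
Under the Kimura two-parameter model, d = −½ ln(1 − 2P − Q) − ¼ ln(1 − 2Q).
1 − 2P − Q = 0.129032, giving −½ ln(0.129032) = 1.023847.
1 − 2Q = 0.548388, giving −¼ ln(0.548388) = 0.150193.
d = 1.023847 + 0.150193 = 1.174040.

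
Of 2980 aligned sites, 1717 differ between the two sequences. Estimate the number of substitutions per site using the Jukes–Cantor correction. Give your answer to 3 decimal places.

1.097

p = 1717/2980 ≈ 0.576174.
d = −(3/4) ln(1 − 4p/3) = −0.75 ln(1 − 0.768232) = −0.75 ln(0.231768)
  = −0.75 × (-1.462018) = 1.096514 substitutions/site.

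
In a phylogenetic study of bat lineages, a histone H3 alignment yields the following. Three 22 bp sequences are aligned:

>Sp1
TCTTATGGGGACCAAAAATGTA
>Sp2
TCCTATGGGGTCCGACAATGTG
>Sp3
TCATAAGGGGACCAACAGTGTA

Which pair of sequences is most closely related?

Sp1 and Sp3

Sp1–Sp2: 5/22 differ, p = 0.227, d = 0.271.
Sp1–Sp3: 4/22 differ, p = 0.182, d = 0.208.
Sp2–Sp3: 6/22 differ, p = 0.273, d = 0.339.
The smallest distance is between Sp1 and Sp3.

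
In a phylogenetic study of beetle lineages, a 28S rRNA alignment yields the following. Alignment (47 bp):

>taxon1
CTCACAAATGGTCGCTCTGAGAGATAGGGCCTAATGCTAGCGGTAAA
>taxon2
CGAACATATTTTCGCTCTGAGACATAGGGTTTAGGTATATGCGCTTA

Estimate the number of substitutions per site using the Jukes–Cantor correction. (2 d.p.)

The sequences differ at 18 of 47 sites, so p = 18/47 ≈ 0.382979.
d = −(3/4) ln(1 − 4p/3) = −0.75 ln(1 − 0.510639) = −0.75 ln(0.489361)
  = −0.75 × (-0.714655) = 0.535991 substitutions/site.

0.54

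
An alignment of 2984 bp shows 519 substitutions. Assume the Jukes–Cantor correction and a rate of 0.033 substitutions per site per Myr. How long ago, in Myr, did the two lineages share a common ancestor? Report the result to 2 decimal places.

3.00

p = 519/2984 ≈ 0.173928.
d = −(3/4) ln(1 − 4p/3) = −0.75 ln(1 − 0.231904) = −0.75 ln(0.768096)
  = −0.75 × (-0.263841) = 0.197881 substitutions/site.
Under a molecular clock d = 2μt, so t = d/(2μ) = 0.197881 / (2 × 0.033) = 3.00 Myr.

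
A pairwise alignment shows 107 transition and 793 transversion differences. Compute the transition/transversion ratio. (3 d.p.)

0.135

R = 107/793 = 0.134930… ≈ 0.135 (to 3 d.p.).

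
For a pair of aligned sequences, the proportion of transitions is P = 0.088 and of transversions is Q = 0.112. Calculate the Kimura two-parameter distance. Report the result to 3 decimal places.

Under the Kimura two-parameter model, d = −½ ln(1 − 2P − Q) − ¼ ln(1 − 2Q).
1 − 2P − Q = 0.712, giving −½ ln(0.712) = 0.169839.
1 − 2Q = 0.776, giving −¼ ln(0.776) = 0.063401.
d = 0.169839 + 0.063401 = 0.233240.

0.233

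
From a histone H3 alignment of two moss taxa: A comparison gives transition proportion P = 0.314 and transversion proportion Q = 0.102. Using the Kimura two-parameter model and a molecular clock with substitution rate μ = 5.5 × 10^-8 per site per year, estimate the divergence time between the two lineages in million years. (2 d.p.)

6.47

Under the Kimura two-parameter model, d = −½ ln(1 − 2P − Q) − ¼ ln(1 − 2Q).
1 − 2P − Q = 0.27, giving −½ ln(0.27) = 0.654667.
1 − 2Q = 0.796, giving −¼ ln(0.796) = 0.057039.
d = 0.654667 + 0.057039 = 0.711706.
Under a molecular clock d = 2μt, so t = d/(2μ) = 0.711706 / (2 × 5.5 × 10^-8) = 6.47 million years.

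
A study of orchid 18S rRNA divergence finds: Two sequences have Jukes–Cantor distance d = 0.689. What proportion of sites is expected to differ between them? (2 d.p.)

p = (3/4)(1 − e^(−4d/3)) = 0.75 × (1 − e^(-0.918667)) = 0.75 × (1 − 0.399051) = 0.450712.

0.45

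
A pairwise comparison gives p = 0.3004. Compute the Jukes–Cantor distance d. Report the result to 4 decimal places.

d = −(3/4) ln(1 − 4p/3) = −0.75 ln(1 − 0.400533) = −0.75 ln(0.599467)
  = −0.75 × (-0.511714) = 0.383786 substitutions/site.

0.3838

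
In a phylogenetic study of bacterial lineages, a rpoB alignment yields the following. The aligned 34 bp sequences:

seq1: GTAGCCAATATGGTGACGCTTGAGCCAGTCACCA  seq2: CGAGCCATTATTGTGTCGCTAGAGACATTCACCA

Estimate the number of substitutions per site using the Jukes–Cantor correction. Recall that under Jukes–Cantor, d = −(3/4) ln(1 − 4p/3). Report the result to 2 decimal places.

The sequences differ at 8 of 34 sites (1, 2, 8, 12, 16, 21, 25, 28), so p = 8/34 ≈ 0.235294.
d = −(3/4) ln(1 − 4p/3) = −0.75 ln(1 − 0.313725) = −0.75 ln(0.686275)
  = −0.75 × (-0.376477) = 0.282358 substitutions/site.

0.28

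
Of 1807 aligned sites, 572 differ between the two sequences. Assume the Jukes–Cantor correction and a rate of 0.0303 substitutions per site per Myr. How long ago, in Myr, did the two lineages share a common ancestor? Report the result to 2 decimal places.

p = 572/1807 ≈ 0.316547.
d = −(3/4) ln(1 − 4p/3) = −0.75 ln(1 − 0.422063) = −0.75 ln(0.577937)
  = −0.75 × (-0.548290) = 0.411218 substitutions/site.
Under a molecular clock d = 2μt, so t = d/(2μ) = 0.411218 / (2 × 0.0303) = 6.79 Myr.

6.79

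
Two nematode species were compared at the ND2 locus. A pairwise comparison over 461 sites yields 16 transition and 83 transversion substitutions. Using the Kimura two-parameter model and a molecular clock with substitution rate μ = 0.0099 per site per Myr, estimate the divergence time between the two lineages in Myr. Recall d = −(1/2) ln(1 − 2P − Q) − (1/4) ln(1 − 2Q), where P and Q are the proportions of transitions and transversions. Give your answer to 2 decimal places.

12.88

P = 16/461 ≈ 0.034707 and Q = 83/461 ≈ 0.180043.
Under the Kimura two-parameter model, d = −½ ln(1 − 2P − Q) − ¼ ln(1 − 2Q).
1 − 2P − Q = 0.750543, giving −½ ln(0.750543) = 0.143479.
1 − 2Q = 0.639914, giving −¼ ln(0.639914) = 0.111605.
d = 0.143479 + 0.111605 = 0.255084.
Under a molecular clock d = 2μt, so t = d/(2μ) = 0.255084 / (2 × 0.0099) = 12.88 Myr.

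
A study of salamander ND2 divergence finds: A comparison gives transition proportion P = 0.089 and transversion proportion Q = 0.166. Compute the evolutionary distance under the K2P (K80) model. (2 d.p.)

0.31

Under the Kimura two-parameter model, d = −½ ln(1 − 2P − Q) − ¼ ln(1 − 2Q).
1 − 2P − Q = 0.656, giving −½ ln(0.656) = 0.210797.
1 − 2Q = 0.668, giving −¼ ln(0.668) = 0.100867.
d = 0.210797 + 0.100867 = 0.311664.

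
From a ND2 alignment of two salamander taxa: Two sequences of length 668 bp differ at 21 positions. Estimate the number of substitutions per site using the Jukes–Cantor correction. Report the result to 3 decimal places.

p = 21/668 ≈ 0.031437.
d = −(3/4) ln(1 − 4p/3) = −0.75 ln(1 − 0.041916) = −0.75 ln(0.958084)
  = −0.75 × (-0.042820) = 0.032115 substitutions/site.

0.032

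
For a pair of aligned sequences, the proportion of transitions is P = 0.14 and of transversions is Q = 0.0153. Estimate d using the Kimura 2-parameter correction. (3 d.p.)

Under the Kimura two-parameter model, d = −½ ln(1 − 2P − Q) − ¼ ln(1 − 2Q).
1 − 2P − Q = 0.7047, giving −½ ln(0.7047) = 0.174992.
1 − 2Q = 0.9694, giving −¼ ln(0.9694) = 0.007769.
d = 0.174992 + 0.007769 = 0.182761.

0.183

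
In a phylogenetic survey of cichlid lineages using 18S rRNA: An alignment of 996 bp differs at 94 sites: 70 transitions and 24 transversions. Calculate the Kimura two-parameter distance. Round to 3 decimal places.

0.102

P = 70/996 ≈ 0.070281 and Q = 24/996 ≈ 0.024096.
Under the Kimura two-parameter model, d = −½ ln(1 − 2P − Q) − ¼ ln(1 − 2Q).
1 − 2P − Q = 0.835342, giving −½ ln(0.835342) = 0.089957.
1 − 2Q = 0.951808, giving −¼ ln(0.951808) = 0.012348.
d = 0.089957 + 0.012348 = 0.102305.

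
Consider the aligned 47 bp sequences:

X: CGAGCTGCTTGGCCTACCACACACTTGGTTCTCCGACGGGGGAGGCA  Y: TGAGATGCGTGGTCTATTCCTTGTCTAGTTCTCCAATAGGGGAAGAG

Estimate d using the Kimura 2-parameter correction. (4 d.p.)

Of 47 sites, 14 differences are transitions and 5 are transversions, so P = 14/47 ≈ 0.297872 and Q = 5/47 ≈ 0.106383.
Under the Kimura two-parameter model, d = −½ ln(1 − 2P − Q) − ¼ ln(1 − 2Q).
1 − 2P − Q = 0.297873, giving −½ ln(0.297873) = 0.605544.
1 − 2Q = 0.787234, giving −¼ ln(0.787234) = 0.059807.
d = 0.605544 + 0.059807 = 0.665351.

0.6654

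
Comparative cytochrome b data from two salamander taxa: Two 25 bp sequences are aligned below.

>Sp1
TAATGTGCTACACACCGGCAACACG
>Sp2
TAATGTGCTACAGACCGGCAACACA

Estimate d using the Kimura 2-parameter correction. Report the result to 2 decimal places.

Of 25 sites, 1 differences are transitions and 1 are transversions, so P = 1/25 = 0.04 and Q = 1/25 = 0.04.
Under the Kimura two-parameter model, d = −½ ln(1 − 2P − Q) − ¼ ln(1 − 2Q).
1 − 2P − Q = 0.88, giving −½ ln(0.88) = 0.063917.
1 − 2Q = 0.92, giving −¼ ln(0.92) = 0.020845.
d = 0.063917 + 0.020845 = 0.084762.

0.08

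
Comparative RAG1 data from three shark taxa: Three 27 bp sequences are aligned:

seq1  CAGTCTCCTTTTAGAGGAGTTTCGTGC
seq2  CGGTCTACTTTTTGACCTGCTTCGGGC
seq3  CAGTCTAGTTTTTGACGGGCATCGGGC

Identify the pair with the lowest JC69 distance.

seq1–seq2: 8/27 differ, p = 0.296, d = 0.377.
seq1–seq3: 8/27 differ, p = 0.296, d = 0.377.
seq2–seq3: 5/27 differ, p = 0.185, d = 0.213.
The smallest distance is between seq2 and seq3.

seq2 and seq3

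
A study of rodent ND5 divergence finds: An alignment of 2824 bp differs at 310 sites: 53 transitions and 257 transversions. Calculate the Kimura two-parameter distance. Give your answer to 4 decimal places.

P = 53/2824 ≈ 0.018768 and Q = 257/2824 ≈ 0.091006.
Under the Kimura two-parameter model, d = −½ ln(1 − 2P − Q) − ¼ ln(1 − 2Q).
1 − 2P − Q = 0.871458, giving −½ ln(0.871458) = 0.068794.
1 − 2Q = 0.817988, giving −¼ ln(0.817988) = 0.050227.
d = 0.068794 + 0.050227 = 0.119021.

0.1190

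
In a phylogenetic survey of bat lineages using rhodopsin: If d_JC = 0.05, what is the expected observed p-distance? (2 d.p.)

0.05

p = (3/4)(1 − e^(−4d/3)) = 0.75 × (1 − e^(-0.066667)) = 0.75 × (1 − 0.935507) = 0.048370.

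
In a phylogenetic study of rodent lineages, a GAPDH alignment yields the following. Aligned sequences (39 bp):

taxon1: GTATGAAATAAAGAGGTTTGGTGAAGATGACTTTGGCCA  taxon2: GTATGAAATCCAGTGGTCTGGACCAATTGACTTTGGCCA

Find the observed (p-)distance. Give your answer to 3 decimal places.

0.231

The sequences differ at 9 of 39 positions (sites 10, 11, 14, 18, 22, 23, 24, 26, 27).
p = 9/39 = 0.230769… ≈ 0.231 (to 3 d.p.).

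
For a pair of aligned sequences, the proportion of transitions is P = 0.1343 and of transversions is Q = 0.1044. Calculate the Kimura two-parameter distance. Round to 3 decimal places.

Under the Kimura two-parameter model, d = −½ ln(1 − 2P − Q) − ¼ ln(1 − 2Q).
1 − 2P − Q = 0.627, giving −½ ln(0.627) = 0.233404.
1 − 2Q = 0.7912, giving −¼ ln(0.7912) = 0.058551.
d = 0.233404 + 0.058551 = 0.291955.

0.292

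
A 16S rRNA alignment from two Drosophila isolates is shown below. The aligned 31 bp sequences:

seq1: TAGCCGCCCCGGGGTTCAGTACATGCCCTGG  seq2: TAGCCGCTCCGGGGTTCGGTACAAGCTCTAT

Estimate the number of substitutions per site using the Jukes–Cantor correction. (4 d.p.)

0.2239

The sequences differ at 6 of 31 sites (8, 18, 24, 27, 30, 31), so p = 6/31 ≈ 0.193548.
d = −(3/4) ln(1 − 4p/3) = −0.75 ln(1 − 0.258064) = −0.75 ln(0.741936)
  = −0.75 × (-0.298492) = 0.223869 substitutions/site.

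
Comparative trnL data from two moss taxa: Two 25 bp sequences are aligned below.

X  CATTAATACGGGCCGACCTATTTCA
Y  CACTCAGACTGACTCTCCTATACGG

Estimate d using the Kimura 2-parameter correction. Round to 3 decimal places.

0.775

Of 25 sites, 5 differences are transitions and 7 are transversions, so P = 5/25 = 0.2 and Q = 7/25 = 0.28.
Under the Kimura two-parameter model, d = −½ ln(1 − 2P − Q) − ¼ ln(1 − 2Q).
1 − 2P − Q = 0.32, giving −½ ln(0.32) = 0.569717.
1 − 2Q = 0.44, giving −¼ ln(0.44) = 0.205245.
d = 0.569717 + 0.205245 = 0.774962.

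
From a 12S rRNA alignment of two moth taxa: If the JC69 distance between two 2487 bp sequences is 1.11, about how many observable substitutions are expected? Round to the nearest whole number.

Invert JC69: p = (3/4)(1 − e^(−4d/3)) = 0.75 × (1 − e^(-1.48)) = 0.75 × (1 − 0.227638) = 0.579272.
Expected differing sites = pL ≈ 0.579272 × 2487 = 1440.649464 ≈ 1441.

1441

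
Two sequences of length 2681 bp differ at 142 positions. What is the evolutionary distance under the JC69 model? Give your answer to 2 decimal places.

0.05

p = 142/2681 ≈ 0.052965.
d = −(3/4) ln(1 − 4p/3) = −0.75 ln(1 − 0.07062) = −0.75 ln(0.92938)
  = −0.75 × (-0.073238) = 0.054929 substitutions/site.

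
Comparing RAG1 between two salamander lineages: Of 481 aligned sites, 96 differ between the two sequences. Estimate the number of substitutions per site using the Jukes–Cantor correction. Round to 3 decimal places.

0.232

p = 96/481 ≈ 0.199584.
d = −(3/4) ln(1 − 4p/3) = −0.75 ln(1 − 0.266112) = −0.75 ln(0.733888)
  = −0.75 × (-0.309399) = 0.232049 substitutions/site.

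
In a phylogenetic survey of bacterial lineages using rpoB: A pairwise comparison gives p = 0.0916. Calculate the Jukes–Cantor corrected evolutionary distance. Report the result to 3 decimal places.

0.098

d = −(3/4) ln(1 − 4p/3) = −0.75 ln(1 − 0.122133) = −0.75 ln(0.877867)
  = −0.75 × (-0.130260) = 0.097695 substitutions/site.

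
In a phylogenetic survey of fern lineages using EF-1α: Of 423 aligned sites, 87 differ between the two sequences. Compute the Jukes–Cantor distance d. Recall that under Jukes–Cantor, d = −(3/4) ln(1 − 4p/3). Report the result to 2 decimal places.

p = 87/423 ≈ 0.205674.
d = −(3/4) ln(1 − 4p/3) = −0.75 ln(1 − 0.274232) = −0.75 ln(0.725768)
  = −0.75 × (-0.320525) = 0.240394 substitutions/site.

0.24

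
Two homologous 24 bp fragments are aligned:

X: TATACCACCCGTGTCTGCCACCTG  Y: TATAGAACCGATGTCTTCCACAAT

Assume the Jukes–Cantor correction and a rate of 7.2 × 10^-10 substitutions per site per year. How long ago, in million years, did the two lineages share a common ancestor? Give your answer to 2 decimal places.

The sequences differ at 8 of 24 sites (5, 6, 10, 11, 17, 22, 23, 24), so p = 8/24 ≈ 0.333333.
d = −(3/4) ln(1 − 4p/3) = −0.75 ln(1 − 0.444444) = −0.75 ln(0.555556)
  = −0.75 × (-0.587786) = 0.440840 substitutions/site.
Under a molecular clock d = 2μt, so t = d/(2μ) = 0.440840 / (2 × 7.2 × 10^-10) = 306.14 million years.

306.14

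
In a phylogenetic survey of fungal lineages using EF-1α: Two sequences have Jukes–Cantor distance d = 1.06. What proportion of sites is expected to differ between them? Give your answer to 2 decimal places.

p = (3/4)(1 − e^(−4d/3)) = 0.75 × (1 − e^(-1.413333)) = 0.75 × (1 − 0.243331) = 0.567502.

0.57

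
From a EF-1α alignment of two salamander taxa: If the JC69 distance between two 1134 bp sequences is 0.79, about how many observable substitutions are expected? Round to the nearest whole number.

554

Invert JC69: p = (3/4)(1 − e^(−4d/3)) = 0.75 × (1 − e^(-1.053333)) = 0.75 × (1 − 0.348773) = 0.488420.
Expected differing sites = pL ≈ 0.488420 × 1134 = 553.86828 ≈ 554.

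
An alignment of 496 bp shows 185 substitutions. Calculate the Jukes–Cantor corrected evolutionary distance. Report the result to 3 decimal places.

0.516

p = 185/496 ≈ 0.372984.
d = −(3/4) ln(1 − 4p/3) = −0.75 ln(1 − 0.497312) = −0.75 ln(0.502688)
  = −0.75 × (-0.687786) = 0.515840 substitutions/site.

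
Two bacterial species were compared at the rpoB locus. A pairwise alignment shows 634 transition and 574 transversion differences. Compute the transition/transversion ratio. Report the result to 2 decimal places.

1.10

R = 634/574 = 1.104529… ≈ 1.10 (to 2 d.p.).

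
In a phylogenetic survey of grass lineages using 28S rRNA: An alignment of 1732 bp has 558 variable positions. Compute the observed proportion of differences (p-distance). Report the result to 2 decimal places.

p = 558/1732 = 0.322170… ≈ 0.32 (to 2 d.p.).

0.32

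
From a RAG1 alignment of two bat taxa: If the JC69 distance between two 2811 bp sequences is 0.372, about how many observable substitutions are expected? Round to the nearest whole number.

824

Invert JC69: p = (3/4)(1 − e^(−4d/3)) = 0.75 × (1 − e^(-0.496)) = 0.75 × (1 − 0.608962) = 0.293279.
Expected differing sites = pL ≈ 0.293279 × 2811 = 824.407269 ≈ 824.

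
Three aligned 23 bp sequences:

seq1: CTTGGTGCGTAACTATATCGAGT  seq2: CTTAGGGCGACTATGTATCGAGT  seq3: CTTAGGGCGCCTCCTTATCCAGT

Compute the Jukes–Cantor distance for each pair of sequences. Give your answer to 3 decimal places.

d(seq1,seq2) = 0.390, d(seq1,seq3) = 0.467, d(seq2,seq3) = 0.257

seq1–seq2: 7/23 sites differ → p ≈ 0.304348, d = −0.75 ln(1 − 0.405797) = 0.390401 ≈ 0.390.
seq1–seq3: 8/23 sites differ → p ≈ 0.347826, d = −0.75 ln(1 − 0.463768) = 0.467391 ≈ 0.467.
seq2–seq3: 5/23 sites differ → p ≈ 0.217391, d = −0.75 ln(1 − 0.289855) = 0.256715 ≈ 0.257.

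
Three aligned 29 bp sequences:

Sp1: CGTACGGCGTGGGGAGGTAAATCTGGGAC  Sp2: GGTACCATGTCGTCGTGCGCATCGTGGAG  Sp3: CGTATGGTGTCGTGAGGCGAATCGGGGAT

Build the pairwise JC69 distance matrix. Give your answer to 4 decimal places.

Sp1–Sp2: 15/29 sites differ → p ≈ 0.517241, d = −0.75 ln(1 − 0.689655) = 0.877553 ≈ 0.8776.
Sp1–Sp3: 8/29 sites differ → p ≈ 0.275862, d = −0.75 ln(1 − 0.367816) = 0.343931 ≈ 0.3439.
Sp2–Sp3: 10/29 sites differ → p ≈ 0.344828, d = −0.75 ln(1 − 0.459771) = 0.461822 ≈ 0.4618.

d(Sp1,Sp2) = 0.8776, d(Sp1,Sp3) = 0.3439, d(Sp2,Sp3) = 0.4618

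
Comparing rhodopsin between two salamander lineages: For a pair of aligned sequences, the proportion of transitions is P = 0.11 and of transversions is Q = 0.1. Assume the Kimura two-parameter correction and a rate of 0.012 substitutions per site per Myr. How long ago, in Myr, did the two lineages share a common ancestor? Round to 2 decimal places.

Under the Kimura two-parameter model, d = −½ ln(1 − 2P − Q) − ¼ ln(1 − 2Q).
1 − 2P − Q = 0.68, giving −½ ln(0.68) = 0.192831.
1 − 2Q = 0.8, giving −¼ ln(0.8) = 0.055786.
d = 0.192831 + 0.055786 = 0.248617.
Under a molecular clock d = 2μt, so t = d/(2μ) = 0.248617 / (2 × 0.012) = 10.36 Myr.

10.36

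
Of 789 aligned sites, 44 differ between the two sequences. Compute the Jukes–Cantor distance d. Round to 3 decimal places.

0.058

p = 44/789 ≈ 0.055767.
d = −(3/4) ln(1 − 4p/3) = −0.75 ln(1 − 0.074356) = −0.75 ln(0.925644)
  = −0.75 × (-0.077266) = 0.057950 substitutions/site.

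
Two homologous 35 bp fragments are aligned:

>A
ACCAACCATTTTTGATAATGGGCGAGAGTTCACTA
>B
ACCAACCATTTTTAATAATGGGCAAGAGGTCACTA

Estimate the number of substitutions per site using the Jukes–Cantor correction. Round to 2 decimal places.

0.09

The sequences differ at 3 of 35 sites (14, 24, 29), so p = 3/35 ≈ 0.085714.
d = −(3/4) ln(1 − 4p/3) = −0.75 ln(1 − 0.114285) = −0.75 ln(0.885715)
  = −0.75 × (-0.121360) = 0.091020 substitutions/site.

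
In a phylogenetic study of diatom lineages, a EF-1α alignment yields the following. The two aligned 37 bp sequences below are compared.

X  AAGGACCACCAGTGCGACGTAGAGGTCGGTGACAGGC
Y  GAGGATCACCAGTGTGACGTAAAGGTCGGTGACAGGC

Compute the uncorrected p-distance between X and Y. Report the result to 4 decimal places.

The sequences differ at 4 of 37 positions (sites 1, 6, 15, 22).
p = 4/37 = 0.108108… ≈ 0.1081 (to 4 d.p.).

0.1081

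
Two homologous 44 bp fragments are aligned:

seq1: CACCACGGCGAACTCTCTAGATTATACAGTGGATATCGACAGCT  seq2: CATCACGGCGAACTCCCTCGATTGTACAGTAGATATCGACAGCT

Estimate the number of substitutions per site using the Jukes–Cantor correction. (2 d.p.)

0.12

The sequences differ at 5 of 44 sites (3, 16, 19, 24, 31), so p = 5/44 ≈ 0.113636.
d = −(3/4) ln(1 − 4p/3) = −0.75 ln(1 − 0.151515) = −0.75 ln(0.848485)
  = −0.75 × (-0.164303) = 0.123227 substitutions/site.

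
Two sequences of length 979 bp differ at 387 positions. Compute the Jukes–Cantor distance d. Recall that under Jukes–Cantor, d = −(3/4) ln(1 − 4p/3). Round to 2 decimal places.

p = 387/979 ≈ 0.395301.
d = −(3/4) ln(1 − 4p/3) = −0.75 ln(1 − 0.527068) = −0.75 ln(0.472932)
  = −0.75 × (-0.748804) = 0.561603 substitutions/site.

0.56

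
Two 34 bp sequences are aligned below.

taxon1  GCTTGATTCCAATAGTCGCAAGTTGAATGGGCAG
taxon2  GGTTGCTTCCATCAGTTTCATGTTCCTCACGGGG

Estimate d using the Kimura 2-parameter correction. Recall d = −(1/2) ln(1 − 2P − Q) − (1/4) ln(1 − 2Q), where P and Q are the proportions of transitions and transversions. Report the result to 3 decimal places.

0.665

Of 34 sites, 5 differences are transitions and 10 are transversions, so P = 5/34 ≈ 0.147059 and Q = 10/34 ≈ 0.294118.
Under the Kimura two-parameter model, d = −½ ln(1 − 2P − Q) − ¼ ln(1 − 2Q).
1 − 2P − Q = 0.411764, giving −½ ln(0.411764) = 0.443652.
1 − 2Q = 0.411764, giving −¼ ln(0.411764) = 0.221826.
d = 0.443652 + 0.221826 = 0.665478.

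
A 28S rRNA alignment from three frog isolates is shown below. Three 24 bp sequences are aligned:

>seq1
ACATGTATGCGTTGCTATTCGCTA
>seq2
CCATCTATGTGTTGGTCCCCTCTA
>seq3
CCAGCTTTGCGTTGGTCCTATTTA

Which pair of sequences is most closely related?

seq1–seq2: 8/24 differ, p = 0.333, d = 0.441.
seq1–seq3: 10/24 differ, p = 0.417, d = 0.608.
seq2–seq3: 6/24 differ, p = 0.250, d = 0.304.
The smallest distance is between seq2 and seq3.

seq2 and seq3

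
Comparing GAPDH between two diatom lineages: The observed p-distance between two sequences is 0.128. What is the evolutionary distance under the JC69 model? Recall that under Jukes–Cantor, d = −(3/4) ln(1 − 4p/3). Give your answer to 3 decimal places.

d = −(3/4) ln(1 − 4p/3) = −0.75 ln(1 − 0.170667) = −0.75 ln(0.829333)
  = −0.75 × (-0.187134) = 0.140351 substitutions/site.

0.140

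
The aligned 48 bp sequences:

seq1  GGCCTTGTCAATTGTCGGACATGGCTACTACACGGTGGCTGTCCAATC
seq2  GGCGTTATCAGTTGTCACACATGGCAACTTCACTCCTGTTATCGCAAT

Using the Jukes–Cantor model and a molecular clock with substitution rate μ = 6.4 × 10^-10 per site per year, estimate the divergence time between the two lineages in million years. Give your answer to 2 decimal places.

The sequences differ at 17 of 48 sites, so p = 17/48 ≈ 0.354167.
d = −(3/4) ln(1 − 4p/3) = −0.75 ln(1 − 0.472223) = −0.75 ln(0.527777)
  = −0.75 × (-0.639081) = 0.479311 substitutions/site.
Under a molecular clock d = 2μt, so t = d/(2μ) = 0.479311 / (2 × 6.4 × 10^-10) = 374.46 million years.

374.46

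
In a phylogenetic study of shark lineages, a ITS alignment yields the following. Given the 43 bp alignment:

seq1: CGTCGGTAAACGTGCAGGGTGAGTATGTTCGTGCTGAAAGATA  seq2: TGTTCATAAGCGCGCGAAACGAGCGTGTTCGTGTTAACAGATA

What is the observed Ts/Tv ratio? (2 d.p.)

7.00

Transitions are A↔G and C↔T; transversions are all other mismatches.
Transitions: 14. Transversions: 2.
R = 14/2 = 7.00.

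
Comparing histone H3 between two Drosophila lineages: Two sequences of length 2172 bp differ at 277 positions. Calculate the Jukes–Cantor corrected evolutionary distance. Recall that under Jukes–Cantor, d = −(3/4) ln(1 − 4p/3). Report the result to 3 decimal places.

p = 277/2172 ≈ 0.127532.
d = −(3/4) ln(1 − 4p/3) = −0.75 ln(1 − 0.170043) = −0.75 ln(0.829957)
  = −0.75 × (-0.186381) = 0.139786 substitutions/site.

0.140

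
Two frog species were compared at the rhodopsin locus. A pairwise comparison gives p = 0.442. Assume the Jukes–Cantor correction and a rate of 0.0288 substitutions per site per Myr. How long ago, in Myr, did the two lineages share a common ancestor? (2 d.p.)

11.59

d = −(3/4) ln(1 − 4p/3) = −0.75 ln(1 − 0.589333) = −0.75 ln(0.410667)
  = −0.75 × (-0.889973) = 0.667480 substitutions/site.
Under a molecular clock d = 2μt, so t = d/(2μ) = 0.667480 / (2 × 0.0288) = 11.59 Myr.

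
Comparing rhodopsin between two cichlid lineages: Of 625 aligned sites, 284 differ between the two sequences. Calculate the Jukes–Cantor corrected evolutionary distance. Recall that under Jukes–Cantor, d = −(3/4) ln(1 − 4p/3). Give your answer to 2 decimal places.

0.70

p = 284/625 = 0.4544.
d = −(3/4) ln(1 − 4p/3) = −0.75 ln(1 − 0.605867) = −0.75 ln(0.394133)
  = −0.75 × (-0.931067) = 0.698300 substitutions/site.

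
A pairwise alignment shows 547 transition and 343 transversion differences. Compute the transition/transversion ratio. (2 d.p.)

1.59

R = 547/343 = 1.594752… ≈ 1.59 (to 2 d.p.).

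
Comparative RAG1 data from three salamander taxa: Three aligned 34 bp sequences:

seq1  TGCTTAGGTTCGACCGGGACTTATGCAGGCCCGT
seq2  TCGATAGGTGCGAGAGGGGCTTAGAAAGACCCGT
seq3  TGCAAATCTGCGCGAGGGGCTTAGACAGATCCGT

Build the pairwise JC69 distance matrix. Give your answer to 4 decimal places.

seq1–seq2: 11/34 sites differ → p ≈ 0.323529, d = −0.75 ln(1 − 0.431372) = 0.423397 ≈ 0.4234.
seq1–seq3: 13/34 sites differ → p ≈ 0.382353, d = −0.75 ln(1 − 0.509804) = 0.534712 ≈ 0.5347.
seq2–seq3: 8/34 sites differ → p ≈ 0.235294, d = −0.75 ln(1 − 0.313725) = 0.282358 ≈ 0.2824.

d(seq1,seq2) = 0.4234, d(seq1,seq3) = 0.5347, d(seq2,seq3) = 0.2824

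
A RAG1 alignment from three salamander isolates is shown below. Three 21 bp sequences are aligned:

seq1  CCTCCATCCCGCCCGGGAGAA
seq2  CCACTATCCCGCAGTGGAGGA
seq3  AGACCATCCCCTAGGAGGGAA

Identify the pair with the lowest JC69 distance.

seq1 and seq2

seq1–seq2: 6/21 differ, p = 0.286, d = 0.360.
seq1–seq3: 9/21 differ, p = 0.429, d = 0.635.
seq2–seq3: 9/21 differ, p = 0.429, d = 0.635.
The smallest distance is between seq1 and seq2.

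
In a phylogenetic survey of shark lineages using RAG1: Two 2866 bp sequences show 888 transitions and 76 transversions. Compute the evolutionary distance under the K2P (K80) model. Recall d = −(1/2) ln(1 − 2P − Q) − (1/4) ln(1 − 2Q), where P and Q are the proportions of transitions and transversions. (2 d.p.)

P = 888/2866 ≈ 0.309839 and Q = 76/2866 ≈ 0.026518.
Under the Kimura two-parameter model, d = −½ ln(1 − 2P − Q) − ¼ ln(1 − 2Q).
1 − 2P − Q = 0.353804, giving −½ ln(0.353804) = 0.519506.
1 − 2Q = 0.946964, giving −¼ ln(0.946964) = 0.013624.
d = 0.519506 + 0.013624 = 0.533130.

0.53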